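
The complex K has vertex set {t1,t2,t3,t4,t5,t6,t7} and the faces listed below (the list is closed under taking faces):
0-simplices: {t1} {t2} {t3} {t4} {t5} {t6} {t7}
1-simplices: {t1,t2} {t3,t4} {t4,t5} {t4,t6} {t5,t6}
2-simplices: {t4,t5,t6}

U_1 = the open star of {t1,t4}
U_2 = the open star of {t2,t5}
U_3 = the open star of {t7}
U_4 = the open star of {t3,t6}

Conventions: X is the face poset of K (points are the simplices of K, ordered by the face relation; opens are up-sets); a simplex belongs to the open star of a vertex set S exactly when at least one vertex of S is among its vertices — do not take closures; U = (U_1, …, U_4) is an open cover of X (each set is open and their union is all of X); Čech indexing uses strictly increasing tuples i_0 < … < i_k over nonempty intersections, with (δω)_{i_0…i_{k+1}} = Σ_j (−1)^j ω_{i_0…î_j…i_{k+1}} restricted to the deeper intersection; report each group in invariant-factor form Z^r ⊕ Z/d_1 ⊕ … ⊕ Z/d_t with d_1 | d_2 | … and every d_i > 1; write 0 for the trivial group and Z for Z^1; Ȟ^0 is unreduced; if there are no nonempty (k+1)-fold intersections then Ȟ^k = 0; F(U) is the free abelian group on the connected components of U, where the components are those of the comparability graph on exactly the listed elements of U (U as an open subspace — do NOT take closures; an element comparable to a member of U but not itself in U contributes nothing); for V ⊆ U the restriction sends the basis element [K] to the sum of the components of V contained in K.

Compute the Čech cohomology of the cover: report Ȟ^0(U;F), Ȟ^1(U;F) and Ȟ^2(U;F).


nerve simplices:
  U1={{t1},{t4},{t1,t2},{t3,t4},{t4,t5},{t4,t6},{t4,t5,t6}} U2={{t2},{t5},{t1,t2},{t4,t5},{t5,t6},{t4,t5,t6}} U3={{t7}} U4={{t3},{t6},{t3,t4},{t4,t6},{t5,t6},{t4,t5,t6}}
  U12={{t1,t2},{t4,t5},{t4,t5,t6}} U14={{t3,t4},{t4,t6},{t4,t5,t6}} U24={{t5,t6},{t4,t5,t6}}
  U124={{t4,t5,t6}}
components per intersection:
  U1: {{t1},{t1,t2}} {{t4},{t3,t4},{t4,t5},{t4,t6},{t4,t5,t6}}
  U2: {{t2},{t1,t2}} {{t5},{t4,t5},{t5,t6},{t4,t5,t6}}
  U3: {{t7}}
  U4: {{t3},{t3,t4}} {{t6},{t4,t6},{t5,t6},{t4,t5,t6}}
  U12: {{t1,t2}} {{t4,t5},{t4,t5,t6}}
  U14: {{t3,t4}} {{t4,t6},{t4,t5,t6}}
  U24: {{t5,t6},{t4,t5,t6}}
  U124: {{t4,t5,t6}}
C dims 7,5,1; δ0: rk 4, SNF 1^4; δ1: rk 1, SNF 1^1
degree 0: 7−4−0 = 3 → Ȟ^0 ≅ Z^3
degree 1: 5−1−4 = 0 → Ȟ^1 ≅ 0
degree 2: 1−0−1 = 0 → Ȟ^2 ≅ 0

Ȟ^0(U;F) ≅ Z^3, Ȟ^1(U;F) ≅ 0, Ȟ^2(U;F) ≅ 0


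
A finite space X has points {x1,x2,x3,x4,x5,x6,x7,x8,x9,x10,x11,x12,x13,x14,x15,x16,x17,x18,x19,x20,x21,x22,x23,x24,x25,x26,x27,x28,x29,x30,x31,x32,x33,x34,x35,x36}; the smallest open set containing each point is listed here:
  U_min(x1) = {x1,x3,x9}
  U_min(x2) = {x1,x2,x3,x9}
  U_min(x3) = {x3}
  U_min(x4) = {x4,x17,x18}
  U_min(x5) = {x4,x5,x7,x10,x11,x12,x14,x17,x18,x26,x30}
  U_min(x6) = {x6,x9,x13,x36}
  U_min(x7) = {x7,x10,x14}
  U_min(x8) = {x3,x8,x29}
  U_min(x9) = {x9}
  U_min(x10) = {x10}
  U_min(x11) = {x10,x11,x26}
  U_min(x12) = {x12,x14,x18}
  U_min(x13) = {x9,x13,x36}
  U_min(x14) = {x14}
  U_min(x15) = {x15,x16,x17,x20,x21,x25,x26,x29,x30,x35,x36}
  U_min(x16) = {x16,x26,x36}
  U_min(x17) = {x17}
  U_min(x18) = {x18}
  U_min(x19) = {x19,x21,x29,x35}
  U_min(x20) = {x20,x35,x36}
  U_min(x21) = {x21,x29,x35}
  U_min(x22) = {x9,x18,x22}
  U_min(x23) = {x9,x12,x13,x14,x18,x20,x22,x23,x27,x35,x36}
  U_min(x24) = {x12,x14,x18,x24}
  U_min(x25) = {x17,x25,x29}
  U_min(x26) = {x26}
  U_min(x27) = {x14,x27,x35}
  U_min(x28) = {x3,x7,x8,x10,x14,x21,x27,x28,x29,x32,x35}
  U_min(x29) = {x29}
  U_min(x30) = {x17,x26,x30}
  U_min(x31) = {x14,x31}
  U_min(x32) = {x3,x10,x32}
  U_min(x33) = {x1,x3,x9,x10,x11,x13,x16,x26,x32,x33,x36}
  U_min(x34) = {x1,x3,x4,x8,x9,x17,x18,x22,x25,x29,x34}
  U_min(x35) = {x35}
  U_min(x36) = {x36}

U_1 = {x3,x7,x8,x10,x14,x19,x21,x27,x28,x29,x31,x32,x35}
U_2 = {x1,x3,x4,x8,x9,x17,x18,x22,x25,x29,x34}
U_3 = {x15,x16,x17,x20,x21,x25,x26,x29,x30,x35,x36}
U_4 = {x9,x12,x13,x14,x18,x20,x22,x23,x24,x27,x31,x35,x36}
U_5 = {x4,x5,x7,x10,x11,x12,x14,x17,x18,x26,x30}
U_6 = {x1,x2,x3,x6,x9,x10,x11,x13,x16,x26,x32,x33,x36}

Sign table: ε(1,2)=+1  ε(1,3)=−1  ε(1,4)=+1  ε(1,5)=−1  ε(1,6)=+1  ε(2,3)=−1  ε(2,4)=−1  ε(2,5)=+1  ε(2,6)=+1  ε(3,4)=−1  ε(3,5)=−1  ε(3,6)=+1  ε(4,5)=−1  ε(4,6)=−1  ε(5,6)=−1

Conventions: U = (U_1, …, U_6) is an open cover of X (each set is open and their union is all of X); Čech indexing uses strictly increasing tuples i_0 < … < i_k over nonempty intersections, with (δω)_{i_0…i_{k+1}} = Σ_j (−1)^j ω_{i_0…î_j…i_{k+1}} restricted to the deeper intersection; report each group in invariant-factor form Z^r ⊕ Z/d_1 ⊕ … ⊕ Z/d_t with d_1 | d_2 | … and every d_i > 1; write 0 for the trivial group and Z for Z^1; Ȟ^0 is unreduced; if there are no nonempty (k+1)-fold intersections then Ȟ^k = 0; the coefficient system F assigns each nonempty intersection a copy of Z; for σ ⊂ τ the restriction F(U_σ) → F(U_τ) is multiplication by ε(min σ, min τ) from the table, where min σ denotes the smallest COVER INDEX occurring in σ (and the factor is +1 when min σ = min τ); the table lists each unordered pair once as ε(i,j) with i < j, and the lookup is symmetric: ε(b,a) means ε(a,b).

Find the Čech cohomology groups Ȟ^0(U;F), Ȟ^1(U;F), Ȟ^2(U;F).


nerve simplices:
  U12={x3,x8,x29} U13={x21,x29,x35} U14={x14,x27,x31,x35} U15={x7,x10,x14} U16={x3,x10,x32} U23={x17,x25,x29} U24={x9,x18,x22} U25={x4,x17,x18} U26={x1,x3,x9} U34={x20,x35,x36} U35={x17,x26,x30} U36={x16,x26,x36} U45={x12,x14,x18} U46={x9,x13,x36} U56={x10,x11,x26}
  U123={x29} U126={x3} U134={x35} U145={x14} U156={x10} U235={x17} U245={x18} U246={x9} U346={x36} U356={x26}
C dims 6,15,10; δ0: rk 6, SNF 1^5·2; δ1: rk 9, SNF 1^9
degree 0: 6−6−0 = 0 → Ȟ^0 ≅ 0
degree 1: 15−9−6 = 0 plus torsion [2] → Ȟ^1 ≅ Z/2
degree 2: 10−0−9 = 1 → Ȟ^2 ≅ Z

Ȟ^0 = 0, Ȟ^1 = Z/2 and Ȟ^2 = Z


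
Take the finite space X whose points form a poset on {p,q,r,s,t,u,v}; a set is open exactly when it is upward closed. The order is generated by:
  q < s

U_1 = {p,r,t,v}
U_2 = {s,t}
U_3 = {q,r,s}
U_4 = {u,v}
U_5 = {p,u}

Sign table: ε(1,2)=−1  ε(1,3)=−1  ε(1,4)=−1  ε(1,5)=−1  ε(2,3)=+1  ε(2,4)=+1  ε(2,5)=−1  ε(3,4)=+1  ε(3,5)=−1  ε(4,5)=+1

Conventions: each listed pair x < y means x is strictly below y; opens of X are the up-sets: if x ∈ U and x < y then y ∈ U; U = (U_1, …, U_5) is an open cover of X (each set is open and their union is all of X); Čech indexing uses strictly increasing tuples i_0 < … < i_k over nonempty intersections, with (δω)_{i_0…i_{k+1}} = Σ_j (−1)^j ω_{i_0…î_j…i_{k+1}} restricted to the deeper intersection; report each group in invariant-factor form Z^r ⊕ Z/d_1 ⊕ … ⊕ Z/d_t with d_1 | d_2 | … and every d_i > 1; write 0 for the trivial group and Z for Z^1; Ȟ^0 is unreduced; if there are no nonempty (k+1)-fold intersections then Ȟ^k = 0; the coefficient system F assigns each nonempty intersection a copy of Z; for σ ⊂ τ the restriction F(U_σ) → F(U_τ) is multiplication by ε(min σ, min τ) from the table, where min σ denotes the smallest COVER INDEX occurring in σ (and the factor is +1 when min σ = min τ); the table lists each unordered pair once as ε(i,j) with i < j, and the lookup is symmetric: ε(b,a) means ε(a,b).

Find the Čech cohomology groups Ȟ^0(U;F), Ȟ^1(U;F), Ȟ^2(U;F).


Ȟ^0(U;F) ≅ Z; Ȟ^1(U;F) ≅ Z^2; Ȟ^2(U;F) ≅ 0

nonempty overlaps:
  U12={t} U13={r} U14={v} U15={p} U23={s} U45={u}
C dims 5,6; δ0: rk 4, SNF 1^4
degree 0: 5−4−0 = 1 → Ȟ^0 ≅ Z
degree 1: 6−0−4 = 2 → Ȟ^1 ≅ Z^2
degree 2: 0−0−0 = 0 → Ȟ^2 ≅ 0


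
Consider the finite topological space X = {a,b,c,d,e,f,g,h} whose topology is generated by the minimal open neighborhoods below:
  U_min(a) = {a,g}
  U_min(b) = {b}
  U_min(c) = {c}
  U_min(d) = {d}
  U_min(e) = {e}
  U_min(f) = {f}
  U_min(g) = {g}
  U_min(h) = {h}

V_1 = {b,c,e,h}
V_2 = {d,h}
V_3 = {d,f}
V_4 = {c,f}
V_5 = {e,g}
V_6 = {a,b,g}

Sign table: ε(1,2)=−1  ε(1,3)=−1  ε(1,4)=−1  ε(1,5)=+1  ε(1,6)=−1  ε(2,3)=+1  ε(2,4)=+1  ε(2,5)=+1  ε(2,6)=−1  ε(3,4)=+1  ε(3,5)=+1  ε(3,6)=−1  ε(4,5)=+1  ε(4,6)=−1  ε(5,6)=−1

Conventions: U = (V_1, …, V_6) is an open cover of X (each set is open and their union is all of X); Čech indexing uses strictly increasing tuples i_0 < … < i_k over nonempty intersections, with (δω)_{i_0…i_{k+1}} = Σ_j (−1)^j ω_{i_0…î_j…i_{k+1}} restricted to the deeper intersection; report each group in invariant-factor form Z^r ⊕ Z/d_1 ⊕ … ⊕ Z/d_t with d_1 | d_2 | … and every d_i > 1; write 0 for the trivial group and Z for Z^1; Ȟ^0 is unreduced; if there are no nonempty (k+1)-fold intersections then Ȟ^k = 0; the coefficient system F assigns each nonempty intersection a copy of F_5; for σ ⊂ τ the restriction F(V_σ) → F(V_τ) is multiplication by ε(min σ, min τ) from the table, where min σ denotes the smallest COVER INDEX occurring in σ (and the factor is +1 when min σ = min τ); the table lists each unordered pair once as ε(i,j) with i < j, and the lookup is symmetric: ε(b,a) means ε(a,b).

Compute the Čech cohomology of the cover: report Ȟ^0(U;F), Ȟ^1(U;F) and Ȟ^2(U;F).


nerve simplices:
  V12={h} V14={c} V15={e} V16={b} V23={d} V34={f} V56={g}
C dims 6,7; δ0: rk_F5 5
degree 0: 6−5−0 = 1 → Ȟ^0 ≅ Z/5
degree 1: 7−0−5 = 2 → Ȟ^1 ≅ Z/5 ⊕ Z/5
degree 2: 0−0−0 = 0 → Ȟ^2 ≅ 0

Ȟ^0(U;F) ≅ Z/5, Ȟ^1(U;F) ≅ Z/5 ⊕ Z/5 and Ȟ^2(U;F) ≅ 0


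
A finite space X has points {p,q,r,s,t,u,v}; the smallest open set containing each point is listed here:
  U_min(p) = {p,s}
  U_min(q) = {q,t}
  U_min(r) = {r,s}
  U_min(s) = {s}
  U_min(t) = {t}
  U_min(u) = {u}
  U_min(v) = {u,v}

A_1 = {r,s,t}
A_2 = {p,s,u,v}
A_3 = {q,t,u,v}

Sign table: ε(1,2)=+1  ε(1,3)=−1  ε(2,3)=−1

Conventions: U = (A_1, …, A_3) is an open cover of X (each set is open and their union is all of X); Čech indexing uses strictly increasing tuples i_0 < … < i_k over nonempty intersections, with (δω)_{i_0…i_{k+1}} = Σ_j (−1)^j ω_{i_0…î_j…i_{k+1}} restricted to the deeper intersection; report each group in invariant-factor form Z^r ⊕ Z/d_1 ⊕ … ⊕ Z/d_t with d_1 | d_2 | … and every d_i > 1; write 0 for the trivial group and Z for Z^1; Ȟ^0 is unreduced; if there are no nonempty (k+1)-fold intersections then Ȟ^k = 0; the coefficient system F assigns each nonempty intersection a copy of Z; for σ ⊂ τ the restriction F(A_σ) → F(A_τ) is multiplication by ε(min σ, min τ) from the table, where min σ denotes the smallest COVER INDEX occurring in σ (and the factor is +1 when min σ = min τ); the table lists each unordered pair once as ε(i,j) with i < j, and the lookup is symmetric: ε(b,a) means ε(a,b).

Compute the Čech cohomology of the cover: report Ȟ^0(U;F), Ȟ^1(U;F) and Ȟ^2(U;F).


Ȟ^0 = Z; Ȟ^1 = Z; Ȟ^2 = 0

nerve of the cover:
  A12={s} A13={t} A23={u,v}
C dims 3,3; δ0: rk 2, SNF 1^2
Ȟ^0 = (3 − 2) − 0 = 1, so Ȟ^0 ≅ Z
Ȟ^1 = (3 − 0) − 2 = 1, so Ȟ^1 ≅ Z
Ȟ^2 = (0 − 0) − 0 = 0, so Ȟ^2 ≅ 0


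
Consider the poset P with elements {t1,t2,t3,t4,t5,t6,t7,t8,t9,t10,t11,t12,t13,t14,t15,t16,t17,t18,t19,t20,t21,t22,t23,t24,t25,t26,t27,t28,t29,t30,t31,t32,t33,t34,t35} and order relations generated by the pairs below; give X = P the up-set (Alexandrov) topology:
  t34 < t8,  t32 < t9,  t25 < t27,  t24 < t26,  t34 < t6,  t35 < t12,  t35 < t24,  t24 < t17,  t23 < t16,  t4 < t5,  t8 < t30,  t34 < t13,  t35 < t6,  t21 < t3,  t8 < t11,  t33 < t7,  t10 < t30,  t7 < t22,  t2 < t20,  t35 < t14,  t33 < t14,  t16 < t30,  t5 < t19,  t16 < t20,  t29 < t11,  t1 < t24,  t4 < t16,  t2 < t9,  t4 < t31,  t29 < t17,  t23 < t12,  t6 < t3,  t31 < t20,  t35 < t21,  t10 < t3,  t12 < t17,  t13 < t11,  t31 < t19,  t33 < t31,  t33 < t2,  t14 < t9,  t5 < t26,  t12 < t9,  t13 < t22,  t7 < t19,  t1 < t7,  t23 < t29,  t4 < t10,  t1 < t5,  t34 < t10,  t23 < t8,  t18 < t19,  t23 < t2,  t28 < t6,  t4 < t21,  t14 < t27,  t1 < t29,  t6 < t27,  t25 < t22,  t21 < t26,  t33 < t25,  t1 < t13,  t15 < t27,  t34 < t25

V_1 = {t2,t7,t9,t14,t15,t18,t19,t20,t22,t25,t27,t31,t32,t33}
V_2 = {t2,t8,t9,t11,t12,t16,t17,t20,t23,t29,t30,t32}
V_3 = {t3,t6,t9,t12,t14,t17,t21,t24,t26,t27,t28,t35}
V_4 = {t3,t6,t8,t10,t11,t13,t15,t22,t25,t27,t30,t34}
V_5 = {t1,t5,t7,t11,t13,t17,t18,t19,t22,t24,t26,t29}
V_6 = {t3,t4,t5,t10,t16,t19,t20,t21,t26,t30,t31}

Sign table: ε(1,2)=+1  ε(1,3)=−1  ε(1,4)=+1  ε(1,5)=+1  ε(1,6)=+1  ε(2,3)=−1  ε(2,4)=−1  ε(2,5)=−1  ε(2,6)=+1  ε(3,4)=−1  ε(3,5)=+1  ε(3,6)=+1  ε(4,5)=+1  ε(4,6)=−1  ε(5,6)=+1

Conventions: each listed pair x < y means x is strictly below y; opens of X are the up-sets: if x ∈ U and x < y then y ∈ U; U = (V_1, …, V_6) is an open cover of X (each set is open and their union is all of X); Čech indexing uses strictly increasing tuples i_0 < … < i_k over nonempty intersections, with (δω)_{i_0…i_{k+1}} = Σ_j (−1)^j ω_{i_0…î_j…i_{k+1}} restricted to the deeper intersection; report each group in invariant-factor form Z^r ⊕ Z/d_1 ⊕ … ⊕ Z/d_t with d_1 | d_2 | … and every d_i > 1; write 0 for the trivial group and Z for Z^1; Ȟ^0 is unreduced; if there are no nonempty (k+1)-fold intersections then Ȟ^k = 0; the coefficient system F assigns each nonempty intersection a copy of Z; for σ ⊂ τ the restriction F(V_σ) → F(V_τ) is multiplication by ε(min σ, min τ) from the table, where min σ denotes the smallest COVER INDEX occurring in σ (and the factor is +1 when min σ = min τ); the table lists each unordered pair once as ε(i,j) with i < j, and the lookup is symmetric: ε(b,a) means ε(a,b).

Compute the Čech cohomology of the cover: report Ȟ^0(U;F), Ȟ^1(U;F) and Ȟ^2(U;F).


Ȟ^0 ≅ 0, Ȟ^1 ≅ Z/2 and Ȟ^2 ≅ Z

nerve simplices:
  V12={t2,t9,t20,t32} V13={t9,t14,t27} V14={t15,t22,t25,t27} V15={t7,t18,t19,t22} V16={t19,t20,t31} V23={t9,t12,t17} V24={t8,t11,t30} V25={t11,t17,t29} V26={t16,t20,t30} V34={t3,t6,t27} V35={t17,t24,t26} V36={t3,t21,t26} V45={t11,t13,t22} V46={t3,t10,t30} V56={t5,t19,t26}
  V123={t9} V126={t20} V134={t27} V145={t22} V156={t19} V235={t17} V245={t11} V246={t30} V346={t3} V356={t26}
C dims 6,15,10; δ0: rk 6, SNF 1^5·2; δ1: rk 9, SNF 1^9
degree 0: 6−6−0 = 0 → Ȟ^0 ≅ 0
degree 1: 15−9−6 = 0 plus torsion [2] → Ȟ^1 ≅ Z/2
degree 2: 10−0−9 = 1 → Ȟ^2 ≅ Z


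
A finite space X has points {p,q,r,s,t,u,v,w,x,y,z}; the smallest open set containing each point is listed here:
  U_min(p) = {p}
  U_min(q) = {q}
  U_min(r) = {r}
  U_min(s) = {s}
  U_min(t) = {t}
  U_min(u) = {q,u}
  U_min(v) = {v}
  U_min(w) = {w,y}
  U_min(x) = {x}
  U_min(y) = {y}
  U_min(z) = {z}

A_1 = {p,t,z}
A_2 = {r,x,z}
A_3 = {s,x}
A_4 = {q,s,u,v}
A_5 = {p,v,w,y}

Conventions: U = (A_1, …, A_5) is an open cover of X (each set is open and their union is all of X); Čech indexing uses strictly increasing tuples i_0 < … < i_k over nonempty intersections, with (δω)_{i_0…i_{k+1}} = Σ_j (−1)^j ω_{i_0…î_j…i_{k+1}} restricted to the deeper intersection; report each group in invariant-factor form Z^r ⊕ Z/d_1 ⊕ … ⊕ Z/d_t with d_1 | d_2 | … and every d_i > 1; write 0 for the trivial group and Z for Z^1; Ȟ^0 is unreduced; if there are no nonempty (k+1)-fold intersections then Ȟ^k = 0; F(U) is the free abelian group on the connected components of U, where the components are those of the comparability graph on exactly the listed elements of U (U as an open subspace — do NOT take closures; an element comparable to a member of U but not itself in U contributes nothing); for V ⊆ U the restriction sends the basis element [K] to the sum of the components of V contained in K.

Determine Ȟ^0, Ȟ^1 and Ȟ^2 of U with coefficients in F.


Ȟ^0 = Z^9,  Ȟ^1 = 0,  Ȟ^2 = 0

nonempty overlaps:
  A12={z} A15={p} A23={x} A34={s} A45={v}
components per intersection:
  A1: {p} {t} {z}
  A2: {r} {x} {z}
  A3: {s} {x}
  A4: {q,u} {s} {v}
  A5: {p} {v} {w,y}
  A12: {z}
  A15: {p}
  A23: {x}
  A34: {s}
  A45: {v}
C dims 14,5; δ0: rk 5, SNF 1^5
degree 0: 14−5−0 = 9 → Ȟ^0 ≅ Z^9
degree 1: 5−0−5 = 0 → Ȟ^1 ≅ 0
degree 2: 0−0−0 = 0 → Ȟ^2 ≅ 0


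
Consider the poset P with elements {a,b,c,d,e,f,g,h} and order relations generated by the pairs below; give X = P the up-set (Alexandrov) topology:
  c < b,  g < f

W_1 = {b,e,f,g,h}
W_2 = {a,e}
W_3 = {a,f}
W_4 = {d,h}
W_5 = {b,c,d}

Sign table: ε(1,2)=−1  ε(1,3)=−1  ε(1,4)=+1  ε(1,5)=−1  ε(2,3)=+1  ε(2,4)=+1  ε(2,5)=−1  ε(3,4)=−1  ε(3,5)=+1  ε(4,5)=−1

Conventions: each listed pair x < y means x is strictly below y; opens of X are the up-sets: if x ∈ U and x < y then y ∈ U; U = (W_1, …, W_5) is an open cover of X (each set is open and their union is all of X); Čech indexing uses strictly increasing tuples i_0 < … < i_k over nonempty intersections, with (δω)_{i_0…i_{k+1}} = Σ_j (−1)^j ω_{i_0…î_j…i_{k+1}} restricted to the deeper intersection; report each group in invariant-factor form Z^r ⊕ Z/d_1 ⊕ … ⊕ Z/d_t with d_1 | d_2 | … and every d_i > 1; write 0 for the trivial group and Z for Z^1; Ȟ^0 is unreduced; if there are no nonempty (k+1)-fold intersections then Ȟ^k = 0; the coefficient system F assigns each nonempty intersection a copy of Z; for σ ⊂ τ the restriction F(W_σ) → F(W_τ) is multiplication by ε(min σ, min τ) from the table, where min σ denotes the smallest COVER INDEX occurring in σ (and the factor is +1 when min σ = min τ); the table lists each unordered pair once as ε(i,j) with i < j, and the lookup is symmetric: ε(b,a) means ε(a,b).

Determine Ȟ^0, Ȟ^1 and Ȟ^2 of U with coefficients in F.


Ȟ^0 ≅ Z, Ȟ^1 ≅ Z^2 and Ȟ^2 ≅ 0

nerve of the cover:
  W12={e} W13={f} W14={h} W15={b} W23={a} W45={d}
C dims 5,6; δ0: rk 4, SNF 1^4
Ȟ^0 = (5 − 4) − 0 = 1, so Ȟ^0 ≅ Z
Ȟ^1 = (6 − 0) − 4 = 2, so Ȟ^1 ≅ Z^2
Ȟ^2 = (0 − 0) − 0 = 0, so Ȟ^2 ≅ 0


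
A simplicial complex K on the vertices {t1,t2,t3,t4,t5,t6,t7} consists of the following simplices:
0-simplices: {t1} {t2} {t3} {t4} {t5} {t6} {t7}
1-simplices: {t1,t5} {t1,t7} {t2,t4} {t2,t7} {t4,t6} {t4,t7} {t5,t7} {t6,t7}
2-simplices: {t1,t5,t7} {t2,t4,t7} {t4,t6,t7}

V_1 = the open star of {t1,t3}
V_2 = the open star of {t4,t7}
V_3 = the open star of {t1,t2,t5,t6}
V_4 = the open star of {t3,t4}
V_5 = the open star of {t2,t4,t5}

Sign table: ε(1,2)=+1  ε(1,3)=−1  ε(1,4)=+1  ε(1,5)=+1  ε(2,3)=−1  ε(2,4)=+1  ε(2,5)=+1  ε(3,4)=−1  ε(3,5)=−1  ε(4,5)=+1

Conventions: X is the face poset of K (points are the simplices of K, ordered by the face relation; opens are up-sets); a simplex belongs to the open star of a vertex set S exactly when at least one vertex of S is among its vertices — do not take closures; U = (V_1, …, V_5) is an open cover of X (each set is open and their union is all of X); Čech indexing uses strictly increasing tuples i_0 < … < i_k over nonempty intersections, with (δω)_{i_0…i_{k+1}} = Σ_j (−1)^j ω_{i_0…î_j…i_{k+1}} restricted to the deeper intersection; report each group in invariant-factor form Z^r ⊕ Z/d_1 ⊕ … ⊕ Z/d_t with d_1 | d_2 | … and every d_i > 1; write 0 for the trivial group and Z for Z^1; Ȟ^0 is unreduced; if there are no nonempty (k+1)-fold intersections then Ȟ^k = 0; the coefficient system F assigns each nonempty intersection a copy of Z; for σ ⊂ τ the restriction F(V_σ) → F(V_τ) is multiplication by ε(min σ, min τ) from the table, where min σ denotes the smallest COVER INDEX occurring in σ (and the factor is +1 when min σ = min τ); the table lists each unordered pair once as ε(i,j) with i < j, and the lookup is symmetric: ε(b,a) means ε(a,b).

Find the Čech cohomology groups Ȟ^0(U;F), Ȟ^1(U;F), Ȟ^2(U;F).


Ȟ^0 ≅ Z, Ȟ^1 ≅ Z, Ȟ^2 ≅ 0

nerve of the cover:
  V1={{t1},{t3},{t1,t5},{t1,t7},{t1,t5,t7}} V2={{t4},{t7},{t1,t7},{t2,t4},{t2,t7},{t4,t6},{t4,t7},{t5,t7},{t6,t7},{t1,t5,t7},{t2,t4,t7},{t4,t6,t7}} V3={{t1},{t2},{t5},{t6},{t1,t5},{t1,t7},{t2,t4},{t2,t7},{t4,t6},{t5,t7},{t6,t7},{t1,t5,t7},{t2,t4,t7},{t4,t6,t7}} V4={{t3},{t4},{t2,t4},{t4,t6},{t4,t7},{t2,t4,t7},{t4,t6,t7}} V5={{t2},{t4},{t5},{t1,t5},{t2,t4},{t2,t7},{t4,t6},{t4,t7},{t5,t7},{t1,t5,t7},{t2,t4,t7},{t4,t6,t7}}
  V12={{t1,t7},{t1,t5,t7}} V13={{t1},{t1,t5},{t1,t7},{t1,t5,t7}} V14={{t3}} V15={{t1,t5},{t1,t5,t7}} V23={{t1,t7},{t2,t4},{t2,t7},{t4,t6},{t5,t7},{t6,t7},{t1,t5,t7},{t2,t4,t7},{t4,t6,t7}} V24={{t4},{t2,t4},{t4,t6},{t4,t7},{t2,t4,t7},{t4,t6,t7}} V25={{t4},{t2,t4},{t2,t7},{t4,t6},{t4,t7},{t5,t7},{t1,t5,t7},{t2,t4,t7},{t4,t6,t7}} V34={{t2,t4},{t4,t6},{t2,t4,t7},{t4,t6,t7}} V35={{t2},{t5},{t1,t5},{t2,t4},{t2,t7},{t4,t6},{t5,t7},{t1,t5,t7},{t2,t4,t7},{t4,t6,t7}} V45={{t4},{t2,t4},{t4,t6},{t4,t7},{t2,t4,t7},{t4,t6,t7}}
  V123={{t1,t7},{t1,t5,t7}} V125={{t1,t5,t7}} V135={{t1,t5},{t1,t5,t7}} V234={{t2,t4},{t4,t6},{t2,t4,t7},{t4,t6,t7}} V235={{t2,t4},{t2,t7},{t4,t6},{t5,t7},{t1,t5,t7},{t2,t4,t7},{t4,t6,t7}} V245={{t4},{t2,t4},{t4,t6},{t4,t7},{t2,t4,t7},{t4,t6,t7}} V345={{t2,t4},{t4,t6},{t2,t4,t7},{t4,t6,t7}}
  V1235={{t1,t5,t7}} V2345={{t2,t4},{t4,t6},{t2,t4,t7},{t4,t6,t7}}
C dims 5,10,7,2; δ0: rk 4, SNF 1^4; δ1: rk 5, SNF 1^5; δ2: rk 2, SNF 1^2
Ȟ^0 = (5 − 4) − 0 = 1, so Ȟ^0 ≅ Z
Ȟ^1 = (10 − 5) − 4 = 1, so Ȟ^1 ≅ Z
Ȟ^2 = (7 − 2) − 5 = 0, so Ȟ^2 ≅ 0


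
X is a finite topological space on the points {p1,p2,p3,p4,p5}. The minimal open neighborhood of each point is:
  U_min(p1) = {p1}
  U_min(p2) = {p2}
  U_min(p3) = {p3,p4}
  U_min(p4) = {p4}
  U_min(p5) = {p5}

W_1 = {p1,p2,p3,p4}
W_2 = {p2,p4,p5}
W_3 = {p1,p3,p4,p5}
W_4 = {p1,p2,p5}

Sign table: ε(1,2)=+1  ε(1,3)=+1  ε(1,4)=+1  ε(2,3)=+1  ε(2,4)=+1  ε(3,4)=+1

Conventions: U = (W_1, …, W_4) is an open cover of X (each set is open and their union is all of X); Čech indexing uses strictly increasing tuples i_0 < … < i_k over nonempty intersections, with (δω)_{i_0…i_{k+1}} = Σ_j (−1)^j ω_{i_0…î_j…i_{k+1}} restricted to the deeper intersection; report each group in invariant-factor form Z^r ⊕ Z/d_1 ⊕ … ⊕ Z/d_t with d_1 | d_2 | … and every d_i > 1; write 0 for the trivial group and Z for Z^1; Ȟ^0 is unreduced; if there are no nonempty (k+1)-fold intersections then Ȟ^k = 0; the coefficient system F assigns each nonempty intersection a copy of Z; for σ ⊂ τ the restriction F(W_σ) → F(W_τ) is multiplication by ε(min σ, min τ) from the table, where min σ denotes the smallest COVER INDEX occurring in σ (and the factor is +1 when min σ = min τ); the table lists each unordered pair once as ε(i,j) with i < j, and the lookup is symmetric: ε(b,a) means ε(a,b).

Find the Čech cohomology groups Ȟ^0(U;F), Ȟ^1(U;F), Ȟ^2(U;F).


Ȟ^0(U;F) ≅ Z; Ȟ^1(U;F) ≅ 0; Ȟ^2(U;F) ≅ Z

intersection data:
  W12={p2,p4} W13={p1,p3,p4} W14={p1,p2} W23={p4,p5} W24={p2,p5} W34={p1,p5}
  W123={p4} W124={p2} W134={p1} W234={p5}
C dims 4,6,4; δ0: rk 3, SNF 1^3; δ1: rk 3, SNF 1^3
Ȟ^0 = (4 − 3) − 0 = 1, so Ȟ^0 ≅ Z
Ȟ^1 = (6 − 3) − 3 = 0, so Ȟ^1 ≅ 0
Ȟ^2 = (4 − 0) − 3 = 1, so Ȟ^2 ≅ Z


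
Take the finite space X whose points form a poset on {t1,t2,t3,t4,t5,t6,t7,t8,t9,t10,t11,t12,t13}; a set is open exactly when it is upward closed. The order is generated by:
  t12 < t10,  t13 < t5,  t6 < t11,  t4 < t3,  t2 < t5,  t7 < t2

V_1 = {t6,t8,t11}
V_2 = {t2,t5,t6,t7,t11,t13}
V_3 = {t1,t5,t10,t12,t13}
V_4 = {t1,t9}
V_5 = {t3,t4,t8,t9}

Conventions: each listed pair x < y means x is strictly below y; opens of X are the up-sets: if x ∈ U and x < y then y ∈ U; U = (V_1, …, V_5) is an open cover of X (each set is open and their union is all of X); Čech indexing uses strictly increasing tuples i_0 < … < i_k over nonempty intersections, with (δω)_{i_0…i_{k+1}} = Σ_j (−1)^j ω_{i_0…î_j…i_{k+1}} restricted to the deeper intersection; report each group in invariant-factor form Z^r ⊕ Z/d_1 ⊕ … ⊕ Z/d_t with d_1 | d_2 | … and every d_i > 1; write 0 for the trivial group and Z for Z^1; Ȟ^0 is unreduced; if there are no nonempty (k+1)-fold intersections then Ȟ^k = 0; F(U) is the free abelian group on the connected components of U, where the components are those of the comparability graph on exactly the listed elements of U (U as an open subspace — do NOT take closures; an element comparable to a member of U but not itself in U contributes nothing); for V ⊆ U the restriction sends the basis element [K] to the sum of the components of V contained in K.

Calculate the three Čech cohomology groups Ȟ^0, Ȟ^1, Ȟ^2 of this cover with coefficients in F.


nonempty overlaps:
  V12={t6,t11} V15={t8} V23={t5,t13} V34={t1} V45={t9}
components per intersection:
  V1: {t6,t11} {t8}
  V2: {t2,t5,t7,t13} {t6,t11}
  V3: {t1} {t5,t13} {t10,t12}
  V4: {t1} {t9}
  V5: {t3,t4} {t8} {t9}
  V12: {t6,t11}
  V15: {t8}
  V23: {t5,t13}
  V34: {t1}
  V45: {t9}
C dims 12,5; δ0: rk 5, SNF 1^5
degree 0: 12−5−0 = 7 → Ȟ^0 ≅ Z^7
degree 1: 5−0−5 = 0 → Ȟ^1 ≅ 0
degree 2: 0−0−0 = 0 → Ȟ^2 ≅ 0

Ȟ^0 ≅ Z^7,  Ȟ^1 ≅ 0,  Ȟ^2 ≅ 0


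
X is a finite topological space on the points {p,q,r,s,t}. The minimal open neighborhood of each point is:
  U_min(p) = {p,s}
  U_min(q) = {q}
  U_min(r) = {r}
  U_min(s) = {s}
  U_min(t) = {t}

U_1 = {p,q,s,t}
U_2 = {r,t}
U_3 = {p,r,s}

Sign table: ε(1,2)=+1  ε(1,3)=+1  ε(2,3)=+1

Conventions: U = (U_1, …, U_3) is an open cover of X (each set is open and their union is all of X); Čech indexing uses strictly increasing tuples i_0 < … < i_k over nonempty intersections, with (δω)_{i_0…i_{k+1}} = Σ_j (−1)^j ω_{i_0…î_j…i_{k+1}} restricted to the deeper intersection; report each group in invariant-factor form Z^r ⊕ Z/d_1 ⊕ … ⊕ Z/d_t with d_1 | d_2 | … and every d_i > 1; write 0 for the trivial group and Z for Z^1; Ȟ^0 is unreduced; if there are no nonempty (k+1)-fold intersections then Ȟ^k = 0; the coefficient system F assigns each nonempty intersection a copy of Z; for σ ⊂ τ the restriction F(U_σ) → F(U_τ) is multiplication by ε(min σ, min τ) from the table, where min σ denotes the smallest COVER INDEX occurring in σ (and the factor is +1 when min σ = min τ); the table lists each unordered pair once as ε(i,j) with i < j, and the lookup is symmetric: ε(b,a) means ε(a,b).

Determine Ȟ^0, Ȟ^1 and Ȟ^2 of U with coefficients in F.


nonempty intersections:
  U12={t} U13={p,s} U23={r}
C dims 3,3; δ0: rk 2, SNF 1^2
Ȟ^0: (3−2)−0=1 ⇒ Z
Ȟ^1: (3−0)−2=1 ⇒ Z
Ȟ^2: (0−0)−0=0 ⇒ 0

Ȟ^0(U;F) ≅ Z,  Ȟ^1(U;F) ≅ Z,  Ȟ^2(U;F) ≅ 0


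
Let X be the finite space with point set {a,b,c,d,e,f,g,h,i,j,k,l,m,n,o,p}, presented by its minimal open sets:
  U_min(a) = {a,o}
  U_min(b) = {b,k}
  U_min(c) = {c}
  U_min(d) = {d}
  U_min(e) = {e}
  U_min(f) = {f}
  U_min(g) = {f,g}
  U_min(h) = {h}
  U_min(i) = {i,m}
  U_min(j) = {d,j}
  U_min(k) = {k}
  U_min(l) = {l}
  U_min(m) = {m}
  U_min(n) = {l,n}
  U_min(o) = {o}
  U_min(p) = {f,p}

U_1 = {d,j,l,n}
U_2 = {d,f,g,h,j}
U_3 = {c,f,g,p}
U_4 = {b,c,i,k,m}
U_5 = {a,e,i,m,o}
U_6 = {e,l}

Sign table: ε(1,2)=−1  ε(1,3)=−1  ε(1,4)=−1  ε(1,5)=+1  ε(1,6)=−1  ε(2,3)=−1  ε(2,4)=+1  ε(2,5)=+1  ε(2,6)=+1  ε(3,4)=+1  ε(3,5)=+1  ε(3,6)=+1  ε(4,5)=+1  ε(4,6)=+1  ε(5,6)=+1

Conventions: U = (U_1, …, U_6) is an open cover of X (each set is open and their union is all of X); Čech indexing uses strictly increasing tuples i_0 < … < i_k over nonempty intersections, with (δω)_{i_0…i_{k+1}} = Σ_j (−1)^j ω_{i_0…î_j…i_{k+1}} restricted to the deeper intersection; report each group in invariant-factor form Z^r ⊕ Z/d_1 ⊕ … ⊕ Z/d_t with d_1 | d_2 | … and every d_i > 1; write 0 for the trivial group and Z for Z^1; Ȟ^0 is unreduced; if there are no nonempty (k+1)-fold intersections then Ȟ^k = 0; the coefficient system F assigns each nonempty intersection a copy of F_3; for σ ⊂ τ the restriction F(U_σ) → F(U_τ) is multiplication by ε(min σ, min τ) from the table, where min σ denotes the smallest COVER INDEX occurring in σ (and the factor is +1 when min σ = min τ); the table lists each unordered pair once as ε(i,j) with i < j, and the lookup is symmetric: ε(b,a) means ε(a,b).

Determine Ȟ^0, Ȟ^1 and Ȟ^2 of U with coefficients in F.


intersection data:
  U12={d,j} U16={l} U23={f,g} U34={c} U45={i,m} U56={e}
C dims 6,6; δ0: rk_F3 6
Ȟ^0 = (6 − 6) − 0 = 0, so Ȟ^0 ≅ 0
Ȟ^1 = (6 − 0) − 6 = 0, so Ȟ^1 ≅ 0
Ȟ^2 = (0 − 0) − 0 = 0, so Ȟ^2 ≅ 0

Ȟ^0 = 0; Ȟ^1 = 0; Ȟ^2 = 0


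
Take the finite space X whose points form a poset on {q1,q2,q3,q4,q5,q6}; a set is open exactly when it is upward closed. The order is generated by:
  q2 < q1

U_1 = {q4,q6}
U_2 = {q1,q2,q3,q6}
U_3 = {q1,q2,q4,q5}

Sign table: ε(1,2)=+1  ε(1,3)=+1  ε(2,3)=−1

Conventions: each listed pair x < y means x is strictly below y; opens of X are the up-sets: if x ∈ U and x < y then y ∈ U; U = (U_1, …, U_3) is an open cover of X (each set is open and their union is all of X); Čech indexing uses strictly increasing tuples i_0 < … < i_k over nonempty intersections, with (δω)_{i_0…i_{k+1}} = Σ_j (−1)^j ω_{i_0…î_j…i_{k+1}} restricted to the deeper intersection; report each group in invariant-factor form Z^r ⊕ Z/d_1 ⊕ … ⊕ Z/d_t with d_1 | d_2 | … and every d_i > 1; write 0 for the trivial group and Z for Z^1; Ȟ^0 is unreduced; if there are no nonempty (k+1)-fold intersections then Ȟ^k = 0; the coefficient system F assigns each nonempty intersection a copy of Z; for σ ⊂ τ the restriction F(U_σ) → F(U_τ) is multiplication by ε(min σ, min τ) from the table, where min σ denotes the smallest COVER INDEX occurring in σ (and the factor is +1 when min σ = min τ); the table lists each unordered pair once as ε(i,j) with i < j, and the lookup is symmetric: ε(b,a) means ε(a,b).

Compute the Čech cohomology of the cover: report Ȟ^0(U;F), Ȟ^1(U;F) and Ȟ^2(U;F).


nerve simplices:
  U12={q6} U13={q4} U23={q1,q2}
C dims 3,3; δ0: rk 3, SNF 1^2·2
degree 0: 3−3−0 = 0 → Ȟ^0 ≅ 0
degree 1: 3−0−3 = 0 plus torsion [2] → Ȟ^1 ≅ Z/2
degree 2: 0−0−0 = 0 → Ȟ^2 ≅ 0

Ȟ^0 = 0, Ȟ^1 = Z/2 and Ȟ^2 = 0


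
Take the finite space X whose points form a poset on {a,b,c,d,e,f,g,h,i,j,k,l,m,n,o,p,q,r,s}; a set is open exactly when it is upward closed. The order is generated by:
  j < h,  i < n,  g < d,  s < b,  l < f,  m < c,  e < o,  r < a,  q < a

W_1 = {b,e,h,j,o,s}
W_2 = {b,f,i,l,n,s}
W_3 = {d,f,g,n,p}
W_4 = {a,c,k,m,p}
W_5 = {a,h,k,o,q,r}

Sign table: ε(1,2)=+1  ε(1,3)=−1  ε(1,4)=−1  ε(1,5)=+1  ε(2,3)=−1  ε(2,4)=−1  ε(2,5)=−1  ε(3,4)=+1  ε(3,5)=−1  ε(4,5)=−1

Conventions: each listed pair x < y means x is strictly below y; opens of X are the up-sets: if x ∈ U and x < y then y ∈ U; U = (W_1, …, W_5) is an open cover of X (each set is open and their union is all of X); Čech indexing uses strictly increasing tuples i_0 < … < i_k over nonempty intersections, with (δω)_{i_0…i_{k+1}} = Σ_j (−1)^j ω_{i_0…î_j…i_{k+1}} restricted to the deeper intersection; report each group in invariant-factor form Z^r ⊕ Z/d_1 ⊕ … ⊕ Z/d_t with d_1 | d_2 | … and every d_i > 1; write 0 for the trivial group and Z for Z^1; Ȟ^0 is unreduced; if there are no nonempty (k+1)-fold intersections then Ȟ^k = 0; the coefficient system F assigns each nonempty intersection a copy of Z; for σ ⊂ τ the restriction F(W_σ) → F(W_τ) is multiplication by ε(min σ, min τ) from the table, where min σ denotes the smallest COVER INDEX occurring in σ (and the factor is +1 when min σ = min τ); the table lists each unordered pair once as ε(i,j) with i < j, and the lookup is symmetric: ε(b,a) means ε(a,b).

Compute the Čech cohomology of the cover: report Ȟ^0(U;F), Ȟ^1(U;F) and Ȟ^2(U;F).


Ȟ^0(U;F) ≅ Z, Ȟ^1(U;F) ≅ Z and Ȟ^2(U;F) ≅ 0

nonempty intersections:
  W12={b,s} W15={h,o} W23={f,n} W34={p} W45={a,k}
C dims 5,5; δ0: rk 4, SNF 1^4
Ȟ^0: (5−4)−0=1 ⇒ Z
Ȟ^1: (5−0)−4=1 ⇒ Z
Ȟ^2: (0−0)−0=0 ⇒ 0


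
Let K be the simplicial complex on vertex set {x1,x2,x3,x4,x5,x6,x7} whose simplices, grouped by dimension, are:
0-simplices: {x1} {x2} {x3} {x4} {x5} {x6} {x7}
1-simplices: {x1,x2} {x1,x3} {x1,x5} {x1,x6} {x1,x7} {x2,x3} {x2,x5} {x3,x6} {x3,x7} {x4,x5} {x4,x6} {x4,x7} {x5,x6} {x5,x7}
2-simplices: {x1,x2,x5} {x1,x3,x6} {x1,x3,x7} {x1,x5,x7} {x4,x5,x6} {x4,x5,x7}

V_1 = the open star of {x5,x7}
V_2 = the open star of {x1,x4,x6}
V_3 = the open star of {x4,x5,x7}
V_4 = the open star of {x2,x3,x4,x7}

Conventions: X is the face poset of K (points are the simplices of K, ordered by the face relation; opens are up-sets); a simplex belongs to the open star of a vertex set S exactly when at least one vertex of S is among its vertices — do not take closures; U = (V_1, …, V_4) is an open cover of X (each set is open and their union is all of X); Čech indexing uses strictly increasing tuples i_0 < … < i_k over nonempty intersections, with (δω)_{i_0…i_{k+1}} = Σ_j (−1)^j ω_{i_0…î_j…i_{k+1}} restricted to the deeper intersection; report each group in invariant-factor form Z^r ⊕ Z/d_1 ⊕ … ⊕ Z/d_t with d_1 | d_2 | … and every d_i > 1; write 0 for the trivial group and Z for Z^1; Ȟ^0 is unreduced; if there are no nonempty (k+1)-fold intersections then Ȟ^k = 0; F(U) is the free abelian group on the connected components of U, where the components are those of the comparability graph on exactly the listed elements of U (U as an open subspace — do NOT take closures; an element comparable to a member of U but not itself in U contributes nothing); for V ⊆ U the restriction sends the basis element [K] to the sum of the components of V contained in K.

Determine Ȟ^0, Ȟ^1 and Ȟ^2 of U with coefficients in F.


intersection data:
  V1={{x5},{x7},{x1,x5},{x1,x7},{x2,x5},{x3,x7},{x4,x5},{x4,x7},{x5,x6},{x5,x7},{x1,x2,x5},{x1,x3,x7},{x1,x5,x7},{x4,x5,x6},{x4,x5,x7}} V2={{x1},{x4},{x6},{x1,x2},{x1,x3},{x1,x5},{x1,x6},{x1,x7},{x3,x6},{x4,x5},{x4,x6},{x4,x7},{x5,x6},{x1,x2,x5},{x1,x3,x6},{x1,x3,x7},{x1,x5,x7},{x4,x5,x6},{x4,x5,x7}} V3={{x4},{x5},{x7},{x1,x5},{x1,x7},{x2,x5},{x3,x7},{x4,x5},{x4,x6},{x4,x7},{x5,x6},{x5,x7},{x1,x2,x5},{x1,x3,x7},{x1,x5,x7},{x4,x5,x6},{x4,x5,x7}} V4={{x2},{x3},{x4},{x7},{x1,x2},{x1,x3},{x1,x7},{x2,x3},{x2,x5},{x3,x6},{x3,x7},{x4,x5},{x4,x6},{x4,x7},{x5,x7},{x1,x2,x5},{x1,x3,x6},{x1,x3,x7},{x1,x5,x7},{x4,x5,x6},{x4,x5,x7}}
  V12={{x1,x5},{x1,x7},{x4,x5},{x4,x7},{x5,x6},{x1,x2,x5},{x1,x3,x7},{x1,x5,x7},{x4,x5,x6},{x4,x5,x7}} V13={{x5},{x7},{x1,x5},{x1,x7},{x2,x5},{x3,x7},{x4,x5},{x4,x7},{x5,x6},{x5,x7},{x1,x2,x5},{x1,x3,x7},{x1,x5,x7},{x4,x5,x6},{x4,x5,x7}} V14={{x7},{x1,x7},{x2,x5},{x3,x7},{x4,x5},{x4,x7},{x5,x7},{x1,x2,x5},{x1,x3,x7},{x1,x5,x7},{x4,x5,x6},{x4,x5,x7}} V23={{x4},{x1,x5},{x1,x7},{x4,x5},{x4,x6},{x4,x7},{x5,x6},{x1,x2,x5},{x1,x3,x7},{x1,x5,x7},{x4,x5,x6},{x4,x5,x7}} V24={{x4},{x1,x2},{x1,x3},{x1,x7},{x3,x6},{x4,x5},{x4,x6},{x4,x7},{x1,x2,x5},{x1,x3,x6},{x1,x3,x7},{x1,x5,x7},{x4,x5,x6},{x4,x5,x7}} V34={{x4},{x7},{x1,x7},{x2,x5},{x3,x7},{x4,x5},{x4,x6},{x4,x7},{x5,x7},{x1,x2,x5},{x1,x3,x7},{x1,x5,x7},{x4,x5,x6},{x4,x5,x7}}
  V123={{x1,x5},{x1,x7},{x4,x5},{x4,x7},{x5,x6},{x1,x2,x5},{x1,x3,x7},{x1,x5,x7},{x4,x5,x6},{x4,x5,x7}} V124={{x1,x7},{x4,x5},{x4,x7},{x1,x2,x5},{x1,x3,x7},{x1,x5,x7},{x4,x5,x6},{x4,x5,x7}} V134={{x7},{x1,x7},{x2,x5},{x3,x7},{x4,x5},{x4,x7},{x5,x7},{x1,x2,x5},{x1,x3,x7},{x1,x5,x7},{x4,x5,x6},{x4,x5,x7}} V234={{x4},{x1,x7},{x4,x5},{x4,x6},{x4,x7},{x1,x2,x5},{x1,x3,x7},{x1,x5,x7},{x4,x5,x6},{x4,x5,x7}}
  V1234={{x1,x7},{x4,x5},{x4,x7},{x1,x2,x5},{x1,x3,x7},{x1,x5,x7},{x4,x5,x6},{x4,x5,x7}}
components per intersection:
  V1: {{x5},{x7},{x1,x5},{x1,x7},{x2,x5},{x3,x7},{x4,x5},{x4,x7},{x5,x6},{x5,x7},{x1,x2,x5},{x1,x3,x7},{x1,x5,x7},{x4,x5,x6},{x4,x5,x7}}
  V2: {{x1},{x4},{x6},{x1,x2},{x1,x3},{x1,x5},{x1,x6},{x1,x7},{x3,x6},{x4,x5},{x4,x6},{x4,x7},{x5,x6},{x1,x2,x5},{x1,x3,x6},{x1,x3,x7},{x1,x5,x7},{x4,x5,x6},{x4,x5,x7}}
  V3: {{x4},{x5},{x7},{x1,x5},{x1,x7},{x2,x5},{x3,x7},{x4,x5},{x4,x6},{x4,x7},{x5,x6},{x5,x7},{x1,x2,x5},{x1,x3,x7},{x1,x5,x7},{x4,x5,x6},{x4,x5,x7}}
  V4: {{x2},{x3},{x4},{x7},{x1,x2},{x1,x3},{x1,x7},{x2,x3},{x2,x5},{x3,x6},{x3,x7},{x4,x5},{x4,x6},{x4,x7},{x5,x7},{x1,x2,x5},{x1,x3,x6},{x1,x3,x7},{x1,x5,x7},{x4,x5,x6},{x4,x5,x7}}
  V12: {{x1,x5},{x1,x7},{x1,x2,x5},{x1,x3,x7},{x1,x5,x7}} {{x4,x5},{x4,x7},{x5,x6},{x4,x5,x6},{x4,x5,x7}}
  V13: {{x5},{x7},{x1,x5},{x1,x7},{x2,x5},{x3,x7},{x4,x5},{x4,x7},{x5,x6},{x5,x7},{x1,x2,x5},{x1,x3,x7},{x1,x5,x7},{x4,x5,x6},{x4,x5,x7}}
  V14: {{x7},{x1,x7},{x3,x7},{x4,x5},{x4,x7},{x5,x7},{x1,x3,x7},{x1,x5,x7},{x4,x5,x6},{x4,x5,x7}} {{x2,x5},{x1,x2,x5}}
  V23: {{x4},{x4,x5},{x4,x6},{x4,x7},{x5,x6},{x4,x5,x6},{x4,x5,x7}} {{x1,x5},{x1,x7},{x1,x2,x5},{x1,x3,x7},{x1,x5,x7}}
  V24: {{x4},{x4,x5},{x4,x6},{x4,x7},{x4,x5,x6},{x4,x5,x7}} {{x1,x2},{x1,x2,x5}} {{x1,x3},{x1,x7},{x3,x6},{x1,x3,x6},{x1,x3,x7},{x1,x5,x7}}
  V34: {{x4},{x7},{x1,x7},{x3,x7},{x4,x5},{x4,x6},{x4,x7},{x5,x7},{x1,x3,x7},{x1,x5,x7},{x4,x5,x6},{x4,x5,x7}} {{x2,x5},{x1,x2,x5}}
  V123: {{x1,x5},{x1,x7},{x1,x2,x5},{x1,x3,x7},{x1,x5,x7}} {{x4,x5},{x4,x7},{x5,x6},{x4,x5,x6},{x4,x5,x7}}
  V124: {{x1,x7},{x1,x3,x7},{x1,x5,x7}} {{x4,x5},{x4,x7},{x4,x5,x6},{x4,x5,x7}} {{x1,x2,x5}}
  V134: {{x7},{x1,x7},{x3,x7},{x4,x5},{x4,x7},{x5,x7},{x1,x3,x7},{x1,x5,x7},{x4,x5,x6},{x4,x5,x7}} {{x2,x5},{x1,x2,x5}}
  V234: {{x4},{x4,x5},{x4,x6},{x4,x7},{x4,x5,x6},{x4,x5,x7}} {{x1,x7},{x1,x3,x7},{x1,x5,x7}} {{x1,x2,x5}}
  V1234: {{x1,x7},{x1,x3,x7},{x1,x5,x7}} {{x4,x5},{x4,x7},{x4,x5,x6},{x4,x5,x7}} {{x1,x2,x5}}
C dims 4,12,10,3; δ0: rk 3, SNF 1^3; δ1: rk 7, SNF 1^7; δ2: rk 3, SNF 1^3
Ȟ^0 = (4 − 3) − 0 = 1, so Ȟ^0 ≅ Z
Ȟ^1 = (12 − 7) − 3 = 2, so Ȟ^1 ≅ Z^2
Ȟ^2 = (10 − 3) − 7 = 0, so Ȟ^2 ≅ 0

Ȟ^0(U;F) ≅ Z, Ȟ^1(U;F) ≅ Z^2 and Ȟ^2(U;F) ≅ 0


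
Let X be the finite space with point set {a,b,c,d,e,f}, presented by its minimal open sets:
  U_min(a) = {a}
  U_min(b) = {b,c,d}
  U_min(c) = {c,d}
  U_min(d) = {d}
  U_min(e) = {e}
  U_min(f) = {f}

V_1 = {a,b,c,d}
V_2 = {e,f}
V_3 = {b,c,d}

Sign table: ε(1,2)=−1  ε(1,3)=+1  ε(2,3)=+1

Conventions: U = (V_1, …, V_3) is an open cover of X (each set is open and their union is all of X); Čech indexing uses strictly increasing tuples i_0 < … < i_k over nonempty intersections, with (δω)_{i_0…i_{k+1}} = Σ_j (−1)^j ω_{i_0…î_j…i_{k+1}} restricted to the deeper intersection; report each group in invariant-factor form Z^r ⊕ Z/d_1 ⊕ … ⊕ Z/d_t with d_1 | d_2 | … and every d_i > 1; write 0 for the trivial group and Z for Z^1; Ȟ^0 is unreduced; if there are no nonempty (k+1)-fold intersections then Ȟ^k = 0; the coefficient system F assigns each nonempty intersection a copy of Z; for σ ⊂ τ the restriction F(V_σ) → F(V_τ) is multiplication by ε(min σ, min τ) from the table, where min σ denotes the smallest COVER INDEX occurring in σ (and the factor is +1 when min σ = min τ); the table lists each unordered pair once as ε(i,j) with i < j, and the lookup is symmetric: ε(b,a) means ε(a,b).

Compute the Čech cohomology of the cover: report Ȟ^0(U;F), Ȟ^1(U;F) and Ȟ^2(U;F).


nonempty intersections:
  V13={b,c,d}
C dims 3,1; δ0: rk 1, SNF 1^1
Ȟ^0: (3−1)−0=2 ⇒ Z^2
Ȟ^1: (1−0)−1=0 ⇒ 0
Ȟ^2: (0−0)−0=0 ⇒ 0

Ȟ^0(U;F) ≅ Z^2, Ȟ^1(U;F) ≅ 0 and Ȟ^2(U;F) ≅ 0


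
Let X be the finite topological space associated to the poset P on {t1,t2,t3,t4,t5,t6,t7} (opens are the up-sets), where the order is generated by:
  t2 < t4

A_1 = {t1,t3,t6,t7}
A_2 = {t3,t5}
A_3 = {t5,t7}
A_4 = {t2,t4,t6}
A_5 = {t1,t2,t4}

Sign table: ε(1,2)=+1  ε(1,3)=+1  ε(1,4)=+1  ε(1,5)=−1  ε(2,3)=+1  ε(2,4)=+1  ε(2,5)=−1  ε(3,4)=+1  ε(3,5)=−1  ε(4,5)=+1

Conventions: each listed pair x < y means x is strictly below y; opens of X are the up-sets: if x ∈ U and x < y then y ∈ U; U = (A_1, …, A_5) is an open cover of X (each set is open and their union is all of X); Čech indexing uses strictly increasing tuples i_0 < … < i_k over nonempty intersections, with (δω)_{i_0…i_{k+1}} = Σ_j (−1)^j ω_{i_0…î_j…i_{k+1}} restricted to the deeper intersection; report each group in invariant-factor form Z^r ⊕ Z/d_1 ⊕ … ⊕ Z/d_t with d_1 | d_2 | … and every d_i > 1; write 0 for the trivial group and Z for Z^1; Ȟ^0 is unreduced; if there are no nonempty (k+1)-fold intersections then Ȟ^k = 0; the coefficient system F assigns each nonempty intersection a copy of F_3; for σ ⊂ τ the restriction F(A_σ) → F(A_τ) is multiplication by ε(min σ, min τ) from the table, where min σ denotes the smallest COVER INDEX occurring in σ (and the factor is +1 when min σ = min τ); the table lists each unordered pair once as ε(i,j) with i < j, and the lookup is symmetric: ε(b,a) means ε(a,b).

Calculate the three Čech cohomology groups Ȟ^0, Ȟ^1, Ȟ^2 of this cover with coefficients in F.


Ȟ^0(U;F) ≅ 0, Ȟ^1(U;F) ≅ Z/3 and Ȟ^2(U;F) ≅ 0

nerve simplices:
  A12={t3} A13={t7} A14={t6} A15={t1} A23={t5} A45={t2,t4}
C dims 5,6; δ0: rk_F3 5
degree 0: 5−5−0 = 0 → Ȟ^0 ≅ 0
degree 1: 6−0−5 = 1 → Ȟ^1 ≅ Z/3
degree 2: 0−0−0 = 0 → Ȟ^2 ≅ 0
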